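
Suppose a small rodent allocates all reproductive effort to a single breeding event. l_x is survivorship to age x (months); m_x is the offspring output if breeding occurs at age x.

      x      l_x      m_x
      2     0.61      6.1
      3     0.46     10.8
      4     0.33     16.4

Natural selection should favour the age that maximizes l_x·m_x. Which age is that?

4

Expected offspring if breeding at age x = l_x × m_x:
  age 2: 0.61 × 6.1 = 3.721
  age 3: 0.46 × 10.8 = 4.968
  age 4: 0.33 × 16.4 = 5.412
Maximum at age 4 (5.412).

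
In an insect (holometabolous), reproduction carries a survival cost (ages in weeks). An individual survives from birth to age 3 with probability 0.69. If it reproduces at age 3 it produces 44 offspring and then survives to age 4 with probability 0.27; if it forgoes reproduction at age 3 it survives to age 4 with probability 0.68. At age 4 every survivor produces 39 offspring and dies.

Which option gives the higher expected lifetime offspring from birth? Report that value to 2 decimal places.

37.63

breed at age 3: R₀ = 0.69 × (44 + 0.27 × 39) = 0.69 × 54.5300 = 37.6257
delay to age 4: R₀ = 0.69 × (0.68 × 39) = 0.69 × 26.5200 = 18.2988
Higher: breed at age 3 (37.6257).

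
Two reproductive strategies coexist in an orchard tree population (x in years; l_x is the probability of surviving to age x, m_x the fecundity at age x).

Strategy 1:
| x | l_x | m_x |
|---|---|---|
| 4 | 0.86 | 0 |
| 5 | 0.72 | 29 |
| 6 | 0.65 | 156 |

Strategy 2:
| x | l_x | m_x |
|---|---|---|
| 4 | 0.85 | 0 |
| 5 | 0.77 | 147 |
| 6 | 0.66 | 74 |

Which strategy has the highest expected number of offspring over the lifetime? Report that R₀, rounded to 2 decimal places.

Strategy 1: R₀ = 0.86×0 + 0.72×29 + 0.65×156 = 122.2800
Strategy 2: R₀ = 0.85×0 + 0.77×147 + 0.66×74 = 162.0300
Highest R₀: strategy 2 with 162.0300.

162.03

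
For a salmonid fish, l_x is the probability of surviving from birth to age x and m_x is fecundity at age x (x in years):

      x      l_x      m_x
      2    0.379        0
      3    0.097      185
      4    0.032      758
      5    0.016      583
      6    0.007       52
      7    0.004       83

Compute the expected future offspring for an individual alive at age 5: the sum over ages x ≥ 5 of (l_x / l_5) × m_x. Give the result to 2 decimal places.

l_5 = 0.016. Conditional survival from age 5 to x is l_x / l_5.
  x=5: (0.016/0.016) × 583 = 583.0000
  x=6: (0.007/0.016) × 52 = 22.7500
  x=7: (0.004/0.016) × 83 = 20.7500
Sum = 583.0000 + 22.7500 + 20.7500 = 626.5000

626.50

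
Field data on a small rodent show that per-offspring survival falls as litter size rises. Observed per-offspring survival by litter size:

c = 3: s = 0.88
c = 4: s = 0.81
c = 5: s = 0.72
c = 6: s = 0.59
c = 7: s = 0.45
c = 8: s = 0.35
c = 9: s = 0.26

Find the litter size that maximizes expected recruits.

5

Expected recruits = c × s(c):
  c=3: 3 × 0.88 = 2.640
  c=4: 4 × 0.81 = 3.240
  c=5: 5 × 0.72 = 3.600
  c=6: 6 × 0.59 = 3.540
  c=7: 7 × 0.45 = 3.150
  c=8: 8 × 0.35 = 2.800
  c=9: 9 × 0.26 = 2.340
Maximum at c = 5 (3.600 recruits).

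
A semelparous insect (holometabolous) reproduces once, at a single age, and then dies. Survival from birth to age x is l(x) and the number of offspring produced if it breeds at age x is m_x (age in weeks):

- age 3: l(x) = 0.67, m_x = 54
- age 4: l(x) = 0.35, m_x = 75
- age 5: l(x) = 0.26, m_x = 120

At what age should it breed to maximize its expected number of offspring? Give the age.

Expected offspring if breeding at age x = l(x) × m_x:
  age 3: 0.67 × 54 = 36.180
  age 4: 0.35 × 75 = 26.250
  age 5: 0.26 × 120 = 31.200
Maximum at age 3 (36.180).

3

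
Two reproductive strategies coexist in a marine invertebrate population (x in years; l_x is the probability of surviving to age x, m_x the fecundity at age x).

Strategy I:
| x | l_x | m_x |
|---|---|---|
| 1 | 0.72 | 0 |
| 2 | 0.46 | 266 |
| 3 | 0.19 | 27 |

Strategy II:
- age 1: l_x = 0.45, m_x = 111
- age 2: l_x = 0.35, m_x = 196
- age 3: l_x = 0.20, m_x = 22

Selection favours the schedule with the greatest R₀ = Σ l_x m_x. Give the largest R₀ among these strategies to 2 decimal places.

Strategy I: R₀ = 0.72×0 + 0.46×266 + 0.19×27 = 127.4900
Strategy II: R₀ = 0.45×111 + 0.35×196 + 0.20×22 = 122.9500
Highest R₀: strategy I with 127.4900.

127.49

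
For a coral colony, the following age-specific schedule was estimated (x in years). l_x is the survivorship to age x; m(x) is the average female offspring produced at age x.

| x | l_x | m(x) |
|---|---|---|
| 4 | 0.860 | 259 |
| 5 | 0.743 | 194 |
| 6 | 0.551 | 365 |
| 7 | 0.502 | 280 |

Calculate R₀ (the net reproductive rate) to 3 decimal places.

708.557

R₀ = Σ l_x m(x):
  age 4: 0.860 × 259 = 222.7400
  age 5: 0.743 × 194 = 144.1420
  age 6: 0.551 × 365 = 201.1150
  age 7: 0.502 × 280 = 140.5600
R₀ = 222.7400 + 144.1420 + 201.1150 + 140.5600 = 708.5570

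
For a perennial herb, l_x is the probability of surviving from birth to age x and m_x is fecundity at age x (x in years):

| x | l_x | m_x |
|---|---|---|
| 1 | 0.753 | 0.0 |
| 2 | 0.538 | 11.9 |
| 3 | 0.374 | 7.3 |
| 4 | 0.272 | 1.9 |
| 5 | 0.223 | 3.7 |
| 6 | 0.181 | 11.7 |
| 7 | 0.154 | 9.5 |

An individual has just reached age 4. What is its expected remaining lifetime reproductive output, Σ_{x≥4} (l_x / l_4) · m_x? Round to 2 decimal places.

18.10

l_4 = 0.272. Conditional survival from age 4 to x is l_x / l_4.
  x=4: (0.272/0.272) × 1.9 = 1.9000
  x=5: (0.223/0.272) × 3.7 = 3.0335
  x=6: (0.181/0.272) × 11.7 = 7.7857
  x=7: (0.154/0.272) × 9.5 = 5.3787
Sum = 1.9000 + 3.0335 + 7.7857 + 5.3787 = 18.0978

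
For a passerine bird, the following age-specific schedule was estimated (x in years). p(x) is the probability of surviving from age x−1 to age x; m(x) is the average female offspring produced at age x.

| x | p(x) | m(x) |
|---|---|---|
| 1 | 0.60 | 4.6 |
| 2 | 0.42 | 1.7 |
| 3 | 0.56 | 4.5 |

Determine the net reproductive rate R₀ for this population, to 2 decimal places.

3.82

Survivorship from birth: l_x = p_1·p_2·…·p_x.
  l_1 = 0.60000
  l_2 = 0.25200
  l_3 = 0.14112
R₀ = Σ l_x m(x):
  age 1: 0.60000 × 4.6 = 2.7600
  age 2: 0.25200 × 1.7 = 0.4284
  age 3: 0.14112 × 4.5 = 0.6350
R₀ = 2.7600 + 0.4284 + 0.6350 = 3.8234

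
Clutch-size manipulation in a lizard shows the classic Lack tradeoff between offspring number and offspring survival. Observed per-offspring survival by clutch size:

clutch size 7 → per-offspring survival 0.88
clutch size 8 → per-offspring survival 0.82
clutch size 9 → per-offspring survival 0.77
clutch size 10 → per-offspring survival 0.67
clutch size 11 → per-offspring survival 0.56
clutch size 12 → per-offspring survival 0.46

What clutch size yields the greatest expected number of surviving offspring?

Expected surviving offspring = c × s(c):
  c=7: 7 × 0.88 = 6.160
  c=8: 8 × 0.82 = 6.560
  c=9: 9 × 0.77 = 6.930
  c=10: 10 × 0.67 = 6.700
  c=11: 11 × 0.56 = 6.160
  c=12: 12 × 0.46 = 5.520
Maximum at c = 9 (6.930 surviving offspring).

9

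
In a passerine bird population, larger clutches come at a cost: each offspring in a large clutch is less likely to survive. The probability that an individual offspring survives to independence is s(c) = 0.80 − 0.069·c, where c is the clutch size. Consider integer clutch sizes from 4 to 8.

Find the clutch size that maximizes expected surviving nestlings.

Expected surviving nestlings = c × s(c):
  c=4: 4 × 0.524 = 2.096
  c=5: 5 × 0.455 = 2.275
  c=6: 6 × 0.386 = 2.316
  c=7: 7 × 0.317 = 2.219
  c=8: 8 × 0.248 = 1.984
Maximum at c = 6 (2.316 surviving nestlings).

6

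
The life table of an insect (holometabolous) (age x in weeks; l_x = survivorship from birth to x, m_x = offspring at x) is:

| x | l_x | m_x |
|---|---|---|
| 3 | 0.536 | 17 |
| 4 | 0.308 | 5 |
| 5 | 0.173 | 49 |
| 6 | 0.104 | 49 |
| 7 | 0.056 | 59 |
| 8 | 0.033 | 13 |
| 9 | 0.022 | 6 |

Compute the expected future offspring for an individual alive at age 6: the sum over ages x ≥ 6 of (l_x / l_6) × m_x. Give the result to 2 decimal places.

86.16

l_6 = 0.104. Conditional survival from age 6 to x is l_x / l_6.
  x=6: (0.104/0.104) × 49 = 49.0000
  x=7: (0.056/0.104) × 59 = 31.7692
  x=8: (0.033/0.104) × 13 = 4.1250
  x=9: (0.022/0.104) × 6 = 1.2692
Sum = 49.0000 + 31.7692 + 4.1250 + 1.2692 = 86.1635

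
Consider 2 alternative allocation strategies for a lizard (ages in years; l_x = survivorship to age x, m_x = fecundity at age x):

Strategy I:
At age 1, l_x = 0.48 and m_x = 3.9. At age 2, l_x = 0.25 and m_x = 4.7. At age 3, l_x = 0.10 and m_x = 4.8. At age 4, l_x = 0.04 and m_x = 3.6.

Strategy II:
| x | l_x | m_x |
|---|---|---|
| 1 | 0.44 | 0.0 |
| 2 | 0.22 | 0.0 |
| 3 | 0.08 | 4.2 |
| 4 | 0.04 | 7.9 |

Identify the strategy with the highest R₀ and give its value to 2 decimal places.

3.67

Strategy I: R₀ = 0.48×3.9 + 0.25×4.7 + 0.10×4.8 + 0.04×3.6 = 3.6710
Strategy II: R₀ = 0.44×0.0 + 0.22×0.0 + 0.08×4.2 + 0.04×7.9 = 0.6520
Highest R₀: strategy I with 3.6710.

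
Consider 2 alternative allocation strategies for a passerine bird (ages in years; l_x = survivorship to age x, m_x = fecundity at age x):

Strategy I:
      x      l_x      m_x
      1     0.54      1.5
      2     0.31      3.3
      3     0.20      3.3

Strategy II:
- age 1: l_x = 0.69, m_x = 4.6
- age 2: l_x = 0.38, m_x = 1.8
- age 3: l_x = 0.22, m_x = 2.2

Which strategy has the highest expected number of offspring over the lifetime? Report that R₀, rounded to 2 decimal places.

4.34

Strategy I: R₀ = 0.54×1.5 + 0.31×3.3 + 0.20×3.3 = 2.4930
Strategy II: R₀ = 0.69×4.6 + 0.38×1.8 + 0.22×2.2 = 4.3420
Highest R₀: strategy II with 4.3420.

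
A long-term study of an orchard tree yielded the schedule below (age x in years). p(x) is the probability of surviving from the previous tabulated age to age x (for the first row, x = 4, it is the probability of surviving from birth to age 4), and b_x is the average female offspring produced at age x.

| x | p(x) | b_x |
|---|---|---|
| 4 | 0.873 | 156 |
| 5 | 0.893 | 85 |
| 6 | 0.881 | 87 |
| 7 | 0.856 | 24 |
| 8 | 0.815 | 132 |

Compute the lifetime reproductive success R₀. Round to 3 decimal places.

Survivorship from birth: l_x = p_4·p_5·…·p_x.
  l_4 = 0.87300
  l_5 = 0.77959
  l_6 = 0.68682
  l_7 = 0.58792
  l_8 = 0.47915
R₀ = Σ l_x b_x:
  age 4: 0.87300 × 156 = 136.1880
  age 5: 0.77959 × 85 = 66.2652
  age 6: 0.68682 × 87 = 59.7533
  age 7: 0.58792 × 24 = 14.1101
  age 8: 0.47915 × 132 = 63.2478
R₀ = 136.1880 + 66.2652 + 59.7533 + 14.1101 + 63.2478 = 339.5644

339.564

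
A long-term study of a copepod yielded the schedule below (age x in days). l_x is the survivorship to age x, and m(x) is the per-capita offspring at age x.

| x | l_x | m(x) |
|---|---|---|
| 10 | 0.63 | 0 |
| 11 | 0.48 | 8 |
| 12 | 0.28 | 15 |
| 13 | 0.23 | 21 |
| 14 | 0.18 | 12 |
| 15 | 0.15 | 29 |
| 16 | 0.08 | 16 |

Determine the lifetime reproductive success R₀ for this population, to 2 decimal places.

R₀ = Σ l_x m(x):
  age 10: 0.63 × 0 = 0.0000
  age 11: 0.48 × 8 = 3.8400
  age 12: 0.28 × 15 = 4.2000
  age 13: 0.23 × 21 = 4.8300
  age 14: 0.18 × 12 = 2.1600
  age 15: 0.15 × 29 = 4.3500
  age 16: 0.08 × 16 = 1.2800
R₀ = 0.0000 + 3.8400 + 4.2000 + 4.8300 + 2.1600 + 4.3500 + 1.2800 = 20.6600

20.66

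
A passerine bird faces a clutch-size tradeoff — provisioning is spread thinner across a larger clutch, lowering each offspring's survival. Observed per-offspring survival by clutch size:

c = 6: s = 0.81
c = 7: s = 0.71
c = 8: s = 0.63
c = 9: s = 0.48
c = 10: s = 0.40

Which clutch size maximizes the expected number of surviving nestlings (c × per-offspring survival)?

8

Expected surviving nestlings = c × s(c):
  c=6: 6 × 0.81 = 4.860
  c=7: 7 × 0.71 = 4.970
  c=8: 8 × 0.63 = 5.040
  c=9: 9 × 0.48 = 4.320
  c=10: 10 × 0.40 = 4.000
Maximum at c = 8 (5.040 surviving nestlings).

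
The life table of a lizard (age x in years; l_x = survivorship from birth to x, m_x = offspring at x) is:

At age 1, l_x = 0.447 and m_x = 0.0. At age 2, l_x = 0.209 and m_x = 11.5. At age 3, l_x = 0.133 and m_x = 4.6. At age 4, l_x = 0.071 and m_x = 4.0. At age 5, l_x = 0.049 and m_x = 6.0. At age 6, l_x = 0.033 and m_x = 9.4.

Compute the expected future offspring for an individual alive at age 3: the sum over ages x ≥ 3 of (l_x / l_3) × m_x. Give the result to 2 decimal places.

l_3 = 0.133. Conditional survival from age 3 to x is l_x / l_3.
  x=3: (0.133/0.133) × 4.6 = 4.6000
  x=4: (0.071/0.133) × 4.0 = 2.1353
  x=5: (0.049/0.133) × 6.0 = 2.2105
  x=6: (0.033/0.133) × 9.4 = 2.3323
Sum = 4.6000 + 2.1353 + 2.2105 + 2.3323 = 11.2782

11.28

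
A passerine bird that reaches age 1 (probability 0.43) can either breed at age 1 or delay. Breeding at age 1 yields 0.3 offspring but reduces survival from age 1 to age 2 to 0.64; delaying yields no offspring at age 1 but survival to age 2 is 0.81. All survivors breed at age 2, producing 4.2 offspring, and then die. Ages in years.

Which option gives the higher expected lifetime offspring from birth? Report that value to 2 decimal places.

1.46

breed at age 1: R₀ = 0.43 × (0.3 + 0.64 × 4.2) = 0.43 × 2.9880 = 1.2848
delay to age 2: R₀ = 0.43 × (0.81 × 4.2) = 0.43 × 3.4020 = 1.4629
Higher: delay to age 2 (1.4629).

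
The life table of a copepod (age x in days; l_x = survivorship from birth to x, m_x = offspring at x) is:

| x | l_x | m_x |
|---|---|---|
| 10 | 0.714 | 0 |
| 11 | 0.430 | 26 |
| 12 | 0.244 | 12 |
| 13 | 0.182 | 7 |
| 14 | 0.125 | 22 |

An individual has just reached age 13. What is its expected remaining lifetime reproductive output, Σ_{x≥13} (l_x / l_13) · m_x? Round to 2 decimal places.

l_13 = 0.182. Conditional survival from age 13 to x is l_x / l_13.
  x=13: (0.182/0.182) × 7 = 7.0000
  x=14: (0.125/0.182) × 22 = 15.1099
Sum = 7.0000 + 15.1099 = 22.1099

22.11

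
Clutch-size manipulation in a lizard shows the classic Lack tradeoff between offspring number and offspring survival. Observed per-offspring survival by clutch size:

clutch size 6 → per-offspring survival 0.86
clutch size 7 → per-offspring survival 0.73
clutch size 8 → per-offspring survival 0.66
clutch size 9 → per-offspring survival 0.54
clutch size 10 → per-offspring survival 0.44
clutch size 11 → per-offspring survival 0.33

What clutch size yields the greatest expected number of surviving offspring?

Expected surviving offspring = c × s(c):
  c=6: 6 × 0.86 = 5.160
  c=7: 7 × 0.73 = 5.110
  c=8: 8 × 0.66 = 5.280
  c=9: 9 × 0.54 = 4.860
  c=10: 10 × 0.44 = 4.400
  c=11: 11 × 0.33 = 3.630
Maximum at c = 8 (5.280 surviving offspring).

8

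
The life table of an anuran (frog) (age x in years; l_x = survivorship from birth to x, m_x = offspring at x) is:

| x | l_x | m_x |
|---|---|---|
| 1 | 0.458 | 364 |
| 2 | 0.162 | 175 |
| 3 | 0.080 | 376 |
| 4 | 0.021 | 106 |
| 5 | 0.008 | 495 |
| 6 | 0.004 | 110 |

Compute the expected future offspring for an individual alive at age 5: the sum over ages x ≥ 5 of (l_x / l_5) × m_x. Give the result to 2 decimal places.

l_5 = 0.008. Conditional survival from age 5 to x is l_x / l_5.
  x=5: (0.008/0.008) × 495 = 495.0000
  x=6: (0.004/0.008) × 110 = 55.0000
Sum = 495.0000 + 55.0000 = 550.0000

550.00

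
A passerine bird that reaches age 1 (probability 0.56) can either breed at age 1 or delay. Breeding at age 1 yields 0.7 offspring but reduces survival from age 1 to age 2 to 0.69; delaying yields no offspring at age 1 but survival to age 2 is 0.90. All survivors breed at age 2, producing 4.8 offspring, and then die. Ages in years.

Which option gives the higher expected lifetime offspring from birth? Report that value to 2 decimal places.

2.42

breed at age 1: R₀ = 0.56 × (0.7 + 0.69 × 4.8) = 0.56 × 4.0120 = 2.2467
delay to age 2: R₀ = 0.56 × (0.90 × 4.8) = 0.56 × 4.3200 = 2.4192
Higher: delay to age 2 (2.4192).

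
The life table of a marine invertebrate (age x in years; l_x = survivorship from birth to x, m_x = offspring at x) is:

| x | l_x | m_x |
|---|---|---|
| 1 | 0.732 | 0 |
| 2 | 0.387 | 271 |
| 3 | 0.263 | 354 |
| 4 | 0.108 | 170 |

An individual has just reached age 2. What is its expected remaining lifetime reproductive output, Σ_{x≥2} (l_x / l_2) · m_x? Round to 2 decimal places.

l_2 = 0.387. Conditional survival from age 2 to x is l_x / l_2.
  x=2: (0.387/0.387) × 271 = 271.0000
  x=3: (0.263/0.387) × 354 = 240.5736
  x=4: (0.108/0.387) × 170 = 47.4419
Sum = 271.0000 + 240.5736 + 47.4419 = 559.0155

559.02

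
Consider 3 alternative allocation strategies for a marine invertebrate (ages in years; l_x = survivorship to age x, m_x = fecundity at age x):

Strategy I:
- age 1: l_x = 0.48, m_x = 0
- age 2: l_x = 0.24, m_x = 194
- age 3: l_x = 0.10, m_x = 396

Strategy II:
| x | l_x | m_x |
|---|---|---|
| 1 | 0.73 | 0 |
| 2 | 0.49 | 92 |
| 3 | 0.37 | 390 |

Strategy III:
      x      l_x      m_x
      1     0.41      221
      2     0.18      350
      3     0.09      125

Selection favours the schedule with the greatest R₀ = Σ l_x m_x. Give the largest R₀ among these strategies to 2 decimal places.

189.38

Strategy I: R₀ = 0.48×0 + 0.24×194 + 0.10×396 = 86.1600
Strategy II: R₀ = 0.73×0 + 0.49×92 + 0.37×390 = 189.3800
Strategy III: R₀ = 0.41×221 + 0.18×350 + 0.09×125 = 164.8600
Highest R₀: strategy II with 189.3800.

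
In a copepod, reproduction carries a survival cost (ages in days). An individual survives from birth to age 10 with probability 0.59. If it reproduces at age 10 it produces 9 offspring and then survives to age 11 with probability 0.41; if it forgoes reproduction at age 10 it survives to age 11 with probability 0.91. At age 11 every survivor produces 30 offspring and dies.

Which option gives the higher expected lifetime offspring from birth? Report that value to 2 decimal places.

16.11

breed at age 10: R₀ = 0.59 × (9 + 0.41 × 30) = 0.59 × 21.3000 = 12.5670
delay to age 11: R₀ = 0.59 × (0.91 × 30) = 0.59 × 27.3000 = 16.1070
Higher: delay to age 11 (16.1070).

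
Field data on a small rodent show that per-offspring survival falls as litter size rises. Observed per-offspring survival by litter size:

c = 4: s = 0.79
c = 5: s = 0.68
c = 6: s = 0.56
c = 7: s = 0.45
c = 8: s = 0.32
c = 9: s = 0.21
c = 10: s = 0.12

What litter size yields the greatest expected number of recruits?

Expected recruits = c × s(c):
  c=4: 4 × 0.79 = 3.160
  c=5: 5 × 0.68 = 3.400
  c=6: 6 × 0.56 = 3.360
  c=7: 7 × 0.45 = 3.150
  c=8: 8 × 0.32 = 2.560
  c=9: 9 × 0.21 = 1.890
  c=10: 10 × 0.12 = 1.200
Maximum at c = 5 (3.400 recruits).

5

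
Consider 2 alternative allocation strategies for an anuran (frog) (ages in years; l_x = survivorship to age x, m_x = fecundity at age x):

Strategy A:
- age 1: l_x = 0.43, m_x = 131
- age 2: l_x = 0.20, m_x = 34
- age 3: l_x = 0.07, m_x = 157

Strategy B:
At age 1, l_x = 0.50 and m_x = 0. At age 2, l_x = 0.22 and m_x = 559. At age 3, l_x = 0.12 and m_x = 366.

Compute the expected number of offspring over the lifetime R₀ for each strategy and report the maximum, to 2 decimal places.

Strategy A: R₀ = 0.43×131 + 0.20×34 + 0.07×157 = 74.1200
Strategy B: R₀ = 0.50×0 + 0.22×559 + 0.12×366 = 166.9000
Highest R₀: strategy B with 166.9000.

166.90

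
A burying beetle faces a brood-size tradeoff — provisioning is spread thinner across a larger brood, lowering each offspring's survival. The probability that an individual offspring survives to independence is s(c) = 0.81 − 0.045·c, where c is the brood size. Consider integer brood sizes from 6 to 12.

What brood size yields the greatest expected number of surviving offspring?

9

Expected surviving offspring = c × s(c):
  c=6: 6 × 0.540 = 3.240
  c=7: 7 × 0.495 = 3.465
  c=8: 8 × 0.450 = 3.600
  c=9: 9 × 0.405 = 3.645
  c=10: 10 × 0.360 = 3.600
  c=11: 11 × 0.315 = 3.465
  c=12: 12 × 0.270 = 3.240
Maximum at c = 9 (3.645 surviving offspring).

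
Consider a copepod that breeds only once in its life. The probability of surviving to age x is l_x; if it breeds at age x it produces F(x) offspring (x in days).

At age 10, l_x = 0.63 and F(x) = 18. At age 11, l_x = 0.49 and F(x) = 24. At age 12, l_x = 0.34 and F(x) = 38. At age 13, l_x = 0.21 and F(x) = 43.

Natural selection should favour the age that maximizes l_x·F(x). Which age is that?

12

Expected offspring if breeding at age x = l_x × F(x):
  age 10: 0.63 × 18 = 11.340
  age 11: 0.49 × 24 = 11.760
  age 12: 0.34 × 38 = 12.920
  age 13: 0.21 × 43 = 9.030
Maximum at age 12 (12.920).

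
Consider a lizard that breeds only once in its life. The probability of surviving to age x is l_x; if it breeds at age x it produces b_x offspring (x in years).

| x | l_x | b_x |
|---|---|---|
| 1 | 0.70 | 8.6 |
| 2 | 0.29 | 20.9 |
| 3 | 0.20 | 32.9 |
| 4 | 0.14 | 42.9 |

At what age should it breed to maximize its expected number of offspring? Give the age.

Expected offspring if breeding at age x = l_x × b_x:
  age 1: 0.70 × 8.6 = 6.020
  age 2: 0.29 × 20.9 = 6.061
  age 3: 0.20 × 32.9 = 6.580
  age 4: 0.14 × 42.9 = 6.006
Maximum at age 3 (6.580).

3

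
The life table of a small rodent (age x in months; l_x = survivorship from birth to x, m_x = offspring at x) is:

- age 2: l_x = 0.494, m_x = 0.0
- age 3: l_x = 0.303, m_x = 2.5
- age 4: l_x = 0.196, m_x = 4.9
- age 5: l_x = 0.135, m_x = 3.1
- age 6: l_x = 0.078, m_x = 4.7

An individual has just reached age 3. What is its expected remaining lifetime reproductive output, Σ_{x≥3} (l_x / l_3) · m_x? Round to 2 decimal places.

8.26

l_3 = 0.303. Conditional survival from age 3 to x is l_x / l_3.
  x=3: (0.303/0.303) × 2.5 = 2.5000
  x=4: (0.196/0.303) × 4.9 = 3.1696
  x=5: (0.135/0.303) × 3.1 = 1.3812
  x=6: (0.078/0.303) × 4.7 = 1.2099
Sum = 2.5000 + 3.1696 + 1.3812 + 1.2099 = 8.2607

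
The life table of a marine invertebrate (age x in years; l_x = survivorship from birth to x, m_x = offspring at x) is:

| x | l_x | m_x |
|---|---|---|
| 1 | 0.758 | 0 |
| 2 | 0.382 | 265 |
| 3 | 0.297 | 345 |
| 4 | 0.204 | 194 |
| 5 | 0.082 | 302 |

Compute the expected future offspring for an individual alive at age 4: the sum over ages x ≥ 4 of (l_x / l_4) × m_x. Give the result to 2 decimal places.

315.39

l_4 = 0.204. Conditional survival from age 4 to x is l_x / l_4.
  x=4: (0.204/0.204) × 194 = 194.0000
  x=5: (0.082/0.204) × 302 = 121.3922
Sum = 194.0000 + 121.3922 = 315.3922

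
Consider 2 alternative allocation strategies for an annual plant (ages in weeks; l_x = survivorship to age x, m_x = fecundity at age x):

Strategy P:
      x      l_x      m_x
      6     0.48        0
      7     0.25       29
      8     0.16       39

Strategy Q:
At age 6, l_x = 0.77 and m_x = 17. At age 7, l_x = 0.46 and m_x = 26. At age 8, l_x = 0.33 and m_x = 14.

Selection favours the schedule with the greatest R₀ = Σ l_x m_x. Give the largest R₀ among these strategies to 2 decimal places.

Strategy P: R₀ = 0.48×0 + 0.25×29 + 0.16×39 = 13.4900
Strategy Q: R₀ = 0.77×17 + 0.46×26 + 0.33×14 = 29.6700
Highest R₀: strategy Q with 29.6700.

29.67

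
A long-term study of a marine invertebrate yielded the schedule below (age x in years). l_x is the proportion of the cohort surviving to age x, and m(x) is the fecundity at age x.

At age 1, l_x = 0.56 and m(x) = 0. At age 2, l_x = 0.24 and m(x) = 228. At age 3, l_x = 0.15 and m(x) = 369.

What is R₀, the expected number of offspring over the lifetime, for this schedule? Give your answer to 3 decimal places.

R₀ = Σ l_x m(x):
  age 1: 0.56 × 0 = 0.0000
  age 2: 0.24 × 228 = 54.7200
  age 3: 0.15 × 369 = 55.3500
R₀ = 0.0000 + 54.7200 + 55.3500 = 110.0700

110.070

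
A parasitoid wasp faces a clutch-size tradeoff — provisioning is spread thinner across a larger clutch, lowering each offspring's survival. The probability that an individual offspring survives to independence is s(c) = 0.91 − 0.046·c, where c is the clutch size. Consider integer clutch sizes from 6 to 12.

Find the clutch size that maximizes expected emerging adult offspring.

10

Expected emerging adult offspring = c × s(c):
  c=6: 6 × 0.634 = 3.804
  c=7: 7 × 0.588 = 4.116
  c=8: 8 × 0.542 = 4.336
  c=9: 9 × 0.496 = 4.464
  c=10: 10 × 0.450 = 4.500
  c=11: 11 × 0.404 = 4.444
  c=12: 12 × 0.358 = 4.296
Maximum at c = 10 (4.500 emerging adult offspring).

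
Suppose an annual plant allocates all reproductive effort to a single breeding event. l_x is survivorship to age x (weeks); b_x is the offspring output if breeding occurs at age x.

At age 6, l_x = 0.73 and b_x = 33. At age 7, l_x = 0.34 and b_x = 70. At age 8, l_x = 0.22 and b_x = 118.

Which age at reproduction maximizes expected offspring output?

8

Expected offspring if breeding at age x = l_x × b_x:
  age 6: 0.73 × 33 = 24.090
  age 7: 0.34 × 70 = 23.800
  age 8: 0.22 × 118 = 25.960
Maximum at age 8 (25.960).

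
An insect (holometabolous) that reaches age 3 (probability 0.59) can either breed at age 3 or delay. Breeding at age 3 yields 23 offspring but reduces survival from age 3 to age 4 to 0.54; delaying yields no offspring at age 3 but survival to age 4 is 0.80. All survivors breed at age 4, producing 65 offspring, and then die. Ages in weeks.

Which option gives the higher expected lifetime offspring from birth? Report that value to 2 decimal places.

34.28

breed at age 3: R₀ = 0.59 × (23 + 0.54 × 65) = 0.59 × 58.1000 = 34.2790
delay to age 4: R₀ = 0.59 × (0.80 × 65) = 0.59 × 52.0000 = 30.6800
Higher: breed at age 3 (34.2790).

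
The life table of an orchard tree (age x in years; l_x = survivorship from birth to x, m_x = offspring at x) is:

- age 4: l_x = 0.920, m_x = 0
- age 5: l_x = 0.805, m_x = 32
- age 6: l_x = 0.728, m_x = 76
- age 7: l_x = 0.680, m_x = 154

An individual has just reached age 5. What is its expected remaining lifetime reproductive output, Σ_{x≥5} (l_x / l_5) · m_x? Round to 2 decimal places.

230.82

l_5 = 0.805. Conditional survival from age 5 to x is l_x / l_5.
  x=5: (0.805/0.805) × 32 = 32.0000
  x=6: (0.728/0.805) × 76 = 68.7304
  x=7: (0.680/0.805) × 154 = 130.0870
Sum = 32.0000 + 68.7304 + 130.0870 = 230.8174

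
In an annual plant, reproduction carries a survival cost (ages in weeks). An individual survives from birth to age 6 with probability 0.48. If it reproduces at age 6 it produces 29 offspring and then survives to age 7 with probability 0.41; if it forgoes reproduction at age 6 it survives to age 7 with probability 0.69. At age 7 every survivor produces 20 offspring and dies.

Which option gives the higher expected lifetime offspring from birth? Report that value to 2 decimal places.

17.86

breed at age 6: R₀ = 0.48 × (29 + 0.41 × 20) = 0.48 × 37.2000 = 17.8560
delay to age 7: R₀ = 0.48 × (0.69 × 20) = 0.48 × 13.8000 = 6.6240
Higher: breed at age 6 (17.8560).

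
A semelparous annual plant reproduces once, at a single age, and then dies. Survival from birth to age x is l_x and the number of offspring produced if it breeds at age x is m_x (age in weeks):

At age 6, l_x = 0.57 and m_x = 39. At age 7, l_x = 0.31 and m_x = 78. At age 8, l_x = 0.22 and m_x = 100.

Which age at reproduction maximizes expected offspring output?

Expected offspring if breeding at age x = l_x × m_x:
  age 6: 0.57 × 39 = 22.230
  age 7: 0.31 × 78 = 24.180
  age 8: 0.22 × 100 = 22.000
Maximum at age 7 (24.180).

7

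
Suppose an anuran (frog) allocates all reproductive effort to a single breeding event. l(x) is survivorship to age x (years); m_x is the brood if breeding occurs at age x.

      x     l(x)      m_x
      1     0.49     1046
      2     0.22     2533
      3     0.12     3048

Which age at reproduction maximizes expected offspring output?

Expected offspring if breeding at age x = l(x) × m_x:
  age 1: 0.49 × 1046 = 512.540
  age 2: 0.22 × 2533 = 557.260
  age 3: 0.12 × 3048 = 365.760
Maximum at age 2 (557.260).

2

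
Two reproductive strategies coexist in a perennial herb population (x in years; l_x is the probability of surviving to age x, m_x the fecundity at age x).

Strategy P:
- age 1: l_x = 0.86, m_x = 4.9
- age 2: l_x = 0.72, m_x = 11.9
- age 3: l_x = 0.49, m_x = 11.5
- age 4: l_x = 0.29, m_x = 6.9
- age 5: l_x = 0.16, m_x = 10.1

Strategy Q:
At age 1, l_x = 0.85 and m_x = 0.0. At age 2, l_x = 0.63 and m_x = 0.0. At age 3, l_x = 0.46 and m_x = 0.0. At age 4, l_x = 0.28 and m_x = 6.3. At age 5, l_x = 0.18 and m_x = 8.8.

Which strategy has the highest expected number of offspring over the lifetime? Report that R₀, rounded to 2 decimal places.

Strategy P: R₀ = 0.86×4.9 + 0.72×11.9 + 0.49×11.5 + 0.29×6.9 + 0.16×10.1 = 22.0340
Strategy Q: R₀ = 0.85×0.0 + 0.63×0.0 + 0.46×0.0 + 0.28×6.3 + 0.18×8.8 = 3.3480
Highest R₀: strategy P with 22.0340.

22.03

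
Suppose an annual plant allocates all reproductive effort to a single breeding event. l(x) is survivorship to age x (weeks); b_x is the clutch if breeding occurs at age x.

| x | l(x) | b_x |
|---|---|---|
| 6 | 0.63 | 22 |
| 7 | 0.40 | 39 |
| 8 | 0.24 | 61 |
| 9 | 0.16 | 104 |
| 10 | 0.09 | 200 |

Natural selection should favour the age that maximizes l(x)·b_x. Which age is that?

Expected offspring if breeding at age x = l(x) × b_x:
  age 6: 0.63 × 22 = 13.860
  age 7: 0.40 × 39 = 15.600
  age 8: 0.24 × 61 = 14.640
  age 9: 0.16 × 104 = 16.640
  age 10: 0.09 × 200 = 18.000
Maximum at age 10 (18.000).

10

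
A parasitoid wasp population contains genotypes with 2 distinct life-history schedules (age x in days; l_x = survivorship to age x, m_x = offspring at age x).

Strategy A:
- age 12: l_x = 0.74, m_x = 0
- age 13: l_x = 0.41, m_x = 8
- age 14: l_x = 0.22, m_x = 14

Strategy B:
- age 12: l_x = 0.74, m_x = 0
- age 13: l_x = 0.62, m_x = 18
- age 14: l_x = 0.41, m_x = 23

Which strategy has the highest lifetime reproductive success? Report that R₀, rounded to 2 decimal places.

Strategy A: R₀ = 0.74×0 + 0.41×8 + 0.22×14 = 6.3600
Strategy B: R₀ = 0.74×0 + 0.62×18 + 0.41×23 = 20.5900
Highest R₀: strategy B with 20.5900.

20.59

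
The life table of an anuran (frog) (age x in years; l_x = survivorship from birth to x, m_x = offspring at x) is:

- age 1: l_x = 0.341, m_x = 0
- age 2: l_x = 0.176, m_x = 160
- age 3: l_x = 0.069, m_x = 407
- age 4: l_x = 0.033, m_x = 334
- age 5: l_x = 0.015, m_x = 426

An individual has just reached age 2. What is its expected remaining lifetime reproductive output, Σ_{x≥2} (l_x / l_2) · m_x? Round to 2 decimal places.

418.49

l_2 = 0.176. Conditional survival from age 2 to x is l_x / l_2.
  x=2: (0.176/0.176) × 160 = 160.0000
  x=3: (0.069/0.176) × 407 = 159.5625
  x=4: (0.033/0.176) × 334 = 62.6250
  x=5: (0.015/0.176) × 426 = 36.3068
Sum = 160.0000 + 159.5625 + 62.6250 + 36.3068 = 418.4943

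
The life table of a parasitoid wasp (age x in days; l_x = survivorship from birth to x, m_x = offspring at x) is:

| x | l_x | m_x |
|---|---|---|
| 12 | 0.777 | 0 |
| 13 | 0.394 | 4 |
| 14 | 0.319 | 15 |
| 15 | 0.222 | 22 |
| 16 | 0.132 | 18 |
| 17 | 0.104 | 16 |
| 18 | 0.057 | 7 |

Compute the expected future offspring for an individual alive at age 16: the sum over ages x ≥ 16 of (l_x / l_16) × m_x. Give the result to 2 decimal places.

l_16 = 0.132. Conditional survival from age 16 to x is l_x / l_16.
  x=16: (0.132/0.132) × 18 = 18.0000
  x=17: (0.104/0.132) × 16 = 12.6061
  x=18: (0.057/0.132) × 7 = 3.0227
Sum = 18.0000 + 12.6061 + 3.0227 = 33.6288

33.63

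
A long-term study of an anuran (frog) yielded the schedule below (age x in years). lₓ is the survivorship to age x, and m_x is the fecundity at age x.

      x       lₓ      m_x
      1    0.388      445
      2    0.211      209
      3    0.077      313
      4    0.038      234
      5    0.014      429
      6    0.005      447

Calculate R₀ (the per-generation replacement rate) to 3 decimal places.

257.993

R₀ = Σ lₓ m_x:
  age 1: 0.388 × 445 = 172.6600
  age 2: 0.211 × 209 = 44.0990
  age 3: 0.077 × 313 = 24.1010
  age 4: 0.038 × 234 = 8.8920
  age 5: 0.014 × 429 = 6.0060
  age 6: 0.005 × 447 = 2.2350
R₀ = 172.6600 + 44.0990 + 24.1010 + 8.8920 + 6.0060 + 2.2350 = 257.9930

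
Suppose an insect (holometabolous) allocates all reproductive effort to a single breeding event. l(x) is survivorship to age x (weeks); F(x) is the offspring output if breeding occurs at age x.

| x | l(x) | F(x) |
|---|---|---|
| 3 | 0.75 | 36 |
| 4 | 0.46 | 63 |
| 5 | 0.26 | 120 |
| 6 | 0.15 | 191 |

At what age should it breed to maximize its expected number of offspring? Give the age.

5

Expected offspring if breeding at age x = l(x) × F(x):
  age 3: 0.75 × 36 = 27.000
  age 4: 0.46 × 63 = 28.980
  age 5: 0.26 × 120 = 31.200
  age 6: 0.15 × 191 = 28.650
Maximum at age 5 (31.200).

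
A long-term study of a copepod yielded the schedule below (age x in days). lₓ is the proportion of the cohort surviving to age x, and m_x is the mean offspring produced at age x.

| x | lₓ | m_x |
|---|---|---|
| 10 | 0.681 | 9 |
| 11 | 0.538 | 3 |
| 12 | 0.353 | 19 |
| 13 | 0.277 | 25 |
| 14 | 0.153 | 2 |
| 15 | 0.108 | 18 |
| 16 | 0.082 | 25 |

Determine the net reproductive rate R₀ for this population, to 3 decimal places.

R₀ = Σ lₓ m_x:
  age 10: 0.681 × 9 = 6.1290
  age 11: 0.538 × 3 = 1.6140
  age 12: 0.353 × 19 = 6.7070
  age 13: 0.277 × 25 = 6.9250
  age 14: 0.153 × 2 = 0.3060
  age 15: 0.108 × 18 = 1.9440
  age 16: 0.082 × 25 = 2.0500
R₀ = 6.1290 + 1.6140 + 6.7070 + 6.9250 + 0.3060 + 1.9440 + 2.0500 = 25.6750

25.675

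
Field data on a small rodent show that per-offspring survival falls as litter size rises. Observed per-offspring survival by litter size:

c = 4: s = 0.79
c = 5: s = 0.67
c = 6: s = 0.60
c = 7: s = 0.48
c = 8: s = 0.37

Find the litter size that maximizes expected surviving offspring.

Expected surviving offspring = c × s(c):
  c=4: 4 × 0.79 = 3.160
  c=5: 5 × 0.67 = 3.350
  c=6: 6 × 0.60 = 3.600
  c=7: 7 × 0.48 = 3.360
  c=8: 8 × 0.37 = 2.960
Maximum at c = 6 (3.600 surviving offspring).

6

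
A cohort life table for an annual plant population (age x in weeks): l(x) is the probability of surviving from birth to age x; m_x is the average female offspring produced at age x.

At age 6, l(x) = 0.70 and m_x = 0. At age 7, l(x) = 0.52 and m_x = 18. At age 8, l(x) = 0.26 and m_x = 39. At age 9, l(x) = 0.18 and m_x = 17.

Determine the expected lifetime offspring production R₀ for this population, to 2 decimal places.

R₀ = Σ l(x) m_x:
  age 6: 0.70 × 0 = 0.0000
  age 7: 0.52 × 18 = 9.3600
  age 8: 0.26 × 39 = 10.1400
  age 9: 0.18 × 17 = 3.0600
R₀ = 0.0000 + 9.3600 + 10.1400 + 3.0600 = 22.5600

22.56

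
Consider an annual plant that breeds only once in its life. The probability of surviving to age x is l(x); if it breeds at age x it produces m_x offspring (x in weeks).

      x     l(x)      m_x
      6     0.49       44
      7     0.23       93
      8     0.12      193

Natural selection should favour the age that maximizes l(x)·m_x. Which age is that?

8

Expected offspring if breeding at age x = l(x) × m_x:
  age 6: 0.49 × 44 = 21.560
  age 7: 0.23 × 93 = 21.390
  age 8: 0.12 × 193 = 23.160
Maximum at age 8 (23.160).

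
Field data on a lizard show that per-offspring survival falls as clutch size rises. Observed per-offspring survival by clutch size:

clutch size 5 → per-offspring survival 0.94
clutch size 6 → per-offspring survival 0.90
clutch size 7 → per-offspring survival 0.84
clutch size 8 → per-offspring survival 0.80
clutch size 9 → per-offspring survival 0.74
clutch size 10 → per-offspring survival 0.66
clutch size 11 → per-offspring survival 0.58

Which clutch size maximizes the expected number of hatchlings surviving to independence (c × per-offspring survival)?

9

Expected hatchlings surviving to independence = c × s(c):
  c=5: 5 × 0.94 = 4.700
  c=6: 6 × 0.90 = 5.400
  c=7: 7 × 0.84 = 5.880
  c=8: 8 × 0.80 = 6.400
  c=9: 9 × 0.74 = 6.660
  c=10: 10 × 0.66 = 6.600
  c=11: 11 × 0.58 = 6.380
Maximum at c = 9 (6.660 hatchlings surviving to independence).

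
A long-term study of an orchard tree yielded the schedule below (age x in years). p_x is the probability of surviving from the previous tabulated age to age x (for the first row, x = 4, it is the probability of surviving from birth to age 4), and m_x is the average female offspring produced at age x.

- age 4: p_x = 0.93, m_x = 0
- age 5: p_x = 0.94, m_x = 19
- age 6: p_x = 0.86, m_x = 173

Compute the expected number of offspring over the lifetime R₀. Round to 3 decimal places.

146.673

Survivorship from birth: l_x = p_4·p_5·…·p_x.
  l_4 = 0.93000
  l_5 = 0.87420
  l_6 = 0.75181
R₀ = Σ l_x m_x:
  age 4: 0.93000 × 0 = 0.0000
  age 5: 0.87420 × 19 = 16.6098
  age 6: 0.75181 × 173 = 130.0631
R₀ = 0.0000 + 16.6098 + 130.0631 = 146.6729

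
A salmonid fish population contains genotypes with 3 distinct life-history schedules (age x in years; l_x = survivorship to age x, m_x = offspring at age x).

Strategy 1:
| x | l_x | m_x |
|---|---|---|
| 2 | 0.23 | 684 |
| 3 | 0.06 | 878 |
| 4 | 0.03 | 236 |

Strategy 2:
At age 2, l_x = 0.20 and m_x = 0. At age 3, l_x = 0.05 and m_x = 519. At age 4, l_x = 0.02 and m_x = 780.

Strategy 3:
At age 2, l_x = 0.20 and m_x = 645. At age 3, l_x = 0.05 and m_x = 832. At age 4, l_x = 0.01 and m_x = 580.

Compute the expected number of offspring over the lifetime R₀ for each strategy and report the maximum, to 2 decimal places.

217.08

Strategy 1: R₀ = 0.23×684 + 0.06×878 + 0.03×236 = 217.0800
Strategy 2: R₀ = 0.20×0 + 0.05×519 + 0.02×780 = 41.5500
Strategy 3: R₀ = 0.20×645 + 0.05×832 + 0.01×580 = 176.4000
Highest R₀: strategy 1 with 217.0800.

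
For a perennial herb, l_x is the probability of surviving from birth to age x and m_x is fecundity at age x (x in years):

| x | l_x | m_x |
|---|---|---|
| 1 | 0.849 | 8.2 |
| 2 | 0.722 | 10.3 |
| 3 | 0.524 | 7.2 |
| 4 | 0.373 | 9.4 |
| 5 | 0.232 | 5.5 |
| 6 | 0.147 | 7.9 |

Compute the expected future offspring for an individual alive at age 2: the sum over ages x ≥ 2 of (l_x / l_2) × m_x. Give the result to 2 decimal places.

23.76

l_2 = 0.722. Conditional survival from age 2 to x is l_x / l_2.
  x=2: (0.722/0.722) × 10.3 = 10.3000
  x=3: (0.524/0.722) × 7.2 = 5.2255
  x=4: (0.373/0.722) × 9.4 = 4.8562
  x=5: (0.232/0.722) × 5.5 = 1.7673
  x=6: (0.147/0.722) × 7.9 = 1.6084
Sum = 10.3000 + 5.2255 + 4.8562 + 1.7673 + 1.6084 = 23.7575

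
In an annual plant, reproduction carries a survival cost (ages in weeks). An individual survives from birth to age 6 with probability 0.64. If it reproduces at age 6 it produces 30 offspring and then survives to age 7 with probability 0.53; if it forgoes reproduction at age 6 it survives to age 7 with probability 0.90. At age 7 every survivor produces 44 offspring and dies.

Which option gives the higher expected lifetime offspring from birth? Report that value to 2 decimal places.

breed at age 6: R₀ = 0.64 × (30 + 0.53 × 44) = 0.64 × 53.3200 = 34.1248
delay to age 7: R₀ = 0.64 × (0.90 × 44) = 0.64 × 39.6000 = 25.3440
Higher: breed at age 6 (34.1248).

34.12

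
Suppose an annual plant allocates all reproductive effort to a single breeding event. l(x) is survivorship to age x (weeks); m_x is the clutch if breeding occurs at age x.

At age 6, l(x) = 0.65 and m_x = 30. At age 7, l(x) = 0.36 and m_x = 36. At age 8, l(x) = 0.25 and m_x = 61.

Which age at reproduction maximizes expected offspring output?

Expected offspring if breeding at age x = l(x) × m_x:
  age 6: 0.65 × 30 = 19.500
  age 7: 0.36 × 36 = 12.960
  age 8: 0.25 × 61 = 15.250
Maximum at age 6 (19.500).

6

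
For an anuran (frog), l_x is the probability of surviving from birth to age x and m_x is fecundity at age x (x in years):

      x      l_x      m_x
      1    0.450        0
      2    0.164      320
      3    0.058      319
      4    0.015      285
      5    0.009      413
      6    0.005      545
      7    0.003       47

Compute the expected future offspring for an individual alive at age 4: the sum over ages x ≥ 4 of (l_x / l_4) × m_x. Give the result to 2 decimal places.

723.87

l_4 = 0.015. Conditional survival from age 4 to x is l_x / l_4.
  x=4: (0.015/0.015) × 285 = 285.0000
  x=5: (0.009/0.015) × 413 = 247.8000
  x=6: (0.005/0.015) × 545 = 181.6667
  x=7: (0.003/0.015) × 47 = 9.4000
Sum = 285.0000 + 247.8000 + 181.6667 + 9.4000 = 723.8667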